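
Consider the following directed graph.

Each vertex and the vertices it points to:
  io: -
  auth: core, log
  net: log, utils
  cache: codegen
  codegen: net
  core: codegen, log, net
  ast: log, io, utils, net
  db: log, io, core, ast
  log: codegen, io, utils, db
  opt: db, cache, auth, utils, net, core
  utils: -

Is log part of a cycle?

log is on a cycle iff log can reach itself via ≥1 edge.
log → db → log — yes.

Yes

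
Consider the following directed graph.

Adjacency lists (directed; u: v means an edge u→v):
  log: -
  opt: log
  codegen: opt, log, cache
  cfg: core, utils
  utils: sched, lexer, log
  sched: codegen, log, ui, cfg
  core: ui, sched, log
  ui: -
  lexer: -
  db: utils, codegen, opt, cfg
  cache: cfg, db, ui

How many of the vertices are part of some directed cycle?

7

A vertex is on a directed cycle iff it belongs to a strongly connected component of size ≥ 2 (or has a self-loop).
The vertices on cycles are {db, cfg, core, cache, sched, utils, codegen} — 7 in total.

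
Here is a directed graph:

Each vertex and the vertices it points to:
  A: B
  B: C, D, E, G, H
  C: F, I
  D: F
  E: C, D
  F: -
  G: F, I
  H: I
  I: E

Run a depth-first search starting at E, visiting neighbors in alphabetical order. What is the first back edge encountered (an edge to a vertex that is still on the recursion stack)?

I→E

DFS from E (visiting neighbors in alphabetical order); mark gray on enter, black on exit:
E gray
  C gray
    F gray
    F black
    I gray
      I→E: E is gray → back edge
First back edge: I → E.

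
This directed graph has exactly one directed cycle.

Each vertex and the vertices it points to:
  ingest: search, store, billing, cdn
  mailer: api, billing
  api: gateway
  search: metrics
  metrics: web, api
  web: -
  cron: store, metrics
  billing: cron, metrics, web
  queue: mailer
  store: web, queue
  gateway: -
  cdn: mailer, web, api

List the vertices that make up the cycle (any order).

DFS with gray/black marking from billing:
billing gray
  cron gray
    store gray
      web gray
      web black
      queue gray
        mailer gray
          api gray
            gateway gray
            gateway black
          api black
          mailer→billing: billing is gray → back edge
Back edge closes the cycle billing → cron → store → queue → mailer → billing; its vertices are {cron, queue, store, mailer, billing}.

cron, queue, store, mailer, billing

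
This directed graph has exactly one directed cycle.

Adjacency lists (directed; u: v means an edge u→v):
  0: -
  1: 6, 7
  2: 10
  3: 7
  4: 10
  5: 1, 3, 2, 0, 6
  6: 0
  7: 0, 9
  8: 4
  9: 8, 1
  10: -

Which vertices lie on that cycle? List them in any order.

1, 7, 9

DFS with gray/black marking from 1:
1 gray
  6 gray
    0 gray
    0 black
  6 black
  7 gray
    7→0: 0 black — skip
    9 gray
      8 gray
        4 gray
          10 gray
          10 black
        4 black
      8 black
      9→1: 1 is gray → back edge
Back edge closes the cycle 1 → 7 → 9 → 1; its vertices are {1, 7, 9}.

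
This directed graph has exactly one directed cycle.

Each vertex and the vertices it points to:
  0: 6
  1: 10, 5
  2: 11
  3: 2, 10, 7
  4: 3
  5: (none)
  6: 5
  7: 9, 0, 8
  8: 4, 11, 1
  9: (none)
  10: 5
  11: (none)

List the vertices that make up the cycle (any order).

3, 4, 7, 8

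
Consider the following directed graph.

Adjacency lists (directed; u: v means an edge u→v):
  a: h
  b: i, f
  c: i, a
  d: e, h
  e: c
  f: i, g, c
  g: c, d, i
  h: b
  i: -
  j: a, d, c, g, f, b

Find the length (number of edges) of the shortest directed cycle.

5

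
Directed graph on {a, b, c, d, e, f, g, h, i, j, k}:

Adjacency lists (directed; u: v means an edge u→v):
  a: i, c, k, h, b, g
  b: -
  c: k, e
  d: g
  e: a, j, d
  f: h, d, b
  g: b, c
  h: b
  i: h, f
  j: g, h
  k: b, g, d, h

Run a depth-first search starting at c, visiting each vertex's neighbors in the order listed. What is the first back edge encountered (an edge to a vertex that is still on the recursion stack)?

DFS from c (visiting each vertex's neighbors in the order listed); mark gray on enter, black on exit:
c gray
  k gray
    b gray
    b black
    g gray
      g→b: b black — skip
      g→c: c is gray → back edge
First back edge: g → c.

g→c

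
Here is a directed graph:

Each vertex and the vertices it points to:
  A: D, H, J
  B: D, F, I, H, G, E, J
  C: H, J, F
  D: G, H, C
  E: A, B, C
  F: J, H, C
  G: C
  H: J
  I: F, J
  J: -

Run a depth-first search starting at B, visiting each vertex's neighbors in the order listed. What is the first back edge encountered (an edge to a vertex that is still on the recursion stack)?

F→C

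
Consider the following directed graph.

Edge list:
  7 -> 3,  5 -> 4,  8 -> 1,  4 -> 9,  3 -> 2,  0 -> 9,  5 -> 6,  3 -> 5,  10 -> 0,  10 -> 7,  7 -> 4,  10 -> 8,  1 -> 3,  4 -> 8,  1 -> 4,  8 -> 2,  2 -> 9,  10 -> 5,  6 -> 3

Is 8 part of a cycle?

Yes

8 is on a cycle iff 8 can reach itself via ≥1 edge.
8 → 1 → 4 → 8 — yes.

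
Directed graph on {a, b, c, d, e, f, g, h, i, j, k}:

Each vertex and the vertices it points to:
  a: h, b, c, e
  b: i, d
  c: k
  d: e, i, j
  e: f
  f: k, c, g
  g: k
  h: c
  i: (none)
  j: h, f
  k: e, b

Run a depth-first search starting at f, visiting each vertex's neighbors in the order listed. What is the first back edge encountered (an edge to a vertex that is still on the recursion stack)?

e→f

DFS from f (visiting each vertex's neighbors in the order listed); mark gray on enter, black on exit:
f gray
  k gray
    e gray
      e→f: f is gray → back edge
First back edge: e → f.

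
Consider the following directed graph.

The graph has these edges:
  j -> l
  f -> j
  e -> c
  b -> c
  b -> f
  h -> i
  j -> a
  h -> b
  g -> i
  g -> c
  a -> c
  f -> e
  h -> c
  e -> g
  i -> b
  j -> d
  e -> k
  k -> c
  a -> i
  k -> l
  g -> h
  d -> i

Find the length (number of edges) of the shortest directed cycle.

5

For each vertex v, BFS finds the shortest path from v back to v.
The shortest such closed walk is f → j → d → i → b → f, length 5.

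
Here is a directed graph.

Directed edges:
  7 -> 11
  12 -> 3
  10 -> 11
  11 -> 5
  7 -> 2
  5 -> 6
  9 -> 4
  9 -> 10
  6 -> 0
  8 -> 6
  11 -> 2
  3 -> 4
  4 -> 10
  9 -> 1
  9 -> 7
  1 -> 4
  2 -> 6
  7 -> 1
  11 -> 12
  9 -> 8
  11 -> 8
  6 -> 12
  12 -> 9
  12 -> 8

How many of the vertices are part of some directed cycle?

12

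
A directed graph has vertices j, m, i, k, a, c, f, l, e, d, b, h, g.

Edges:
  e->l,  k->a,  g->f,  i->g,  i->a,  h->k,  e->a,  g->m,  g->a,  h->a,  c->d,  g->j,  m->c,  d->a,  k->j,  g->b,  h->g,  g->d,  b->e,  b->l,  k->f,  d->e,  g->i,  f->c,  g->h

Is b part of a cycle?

No

b lies on a cycle iff there is a path from b back to itself.
Exploring from b, it never reaches itself; equivalently, its strongly connected component is a singleton.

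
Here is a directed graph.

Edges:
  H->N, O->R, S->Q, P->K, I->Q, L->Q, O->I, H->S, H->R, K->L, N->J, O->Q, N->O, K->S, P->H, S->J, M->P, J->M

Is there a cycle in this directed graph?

DFS with white/gray/black marking, starting from P:
P gray
  H gray
    N gray
      O gray
        Q gray
        Q black
        I gray
          I→Q: Q black — skip
        I black
        R gray
        R black
      O black
      J gray
        M gray
          M→P: P is gray → back edge
Back edge found, so a cycle exists: P → H → N → J → M → P.

Yes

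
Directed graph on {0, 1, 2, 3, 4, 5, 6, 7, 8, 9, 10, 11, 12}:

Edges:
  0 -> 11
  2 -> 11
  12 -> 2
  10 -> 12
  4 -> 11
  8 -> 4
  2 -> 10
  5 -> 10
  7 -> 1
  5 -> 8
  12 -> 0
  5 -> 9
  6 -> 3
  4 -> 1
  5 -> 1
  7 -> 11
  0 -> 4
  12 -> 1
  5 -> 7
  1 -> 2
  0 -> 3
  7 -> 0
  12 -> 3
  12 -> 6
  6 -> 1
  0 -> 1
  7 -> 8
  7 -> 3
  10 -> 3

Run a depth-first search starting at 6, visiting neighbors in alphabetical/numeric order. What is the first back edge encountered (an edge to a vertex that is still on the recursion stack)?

0→1

DFS from 6 (visiting neighbors in alphabetical/numeric order); mark gray on enter, black on exit:
6 gray
  1 gray
    2 gray
      10 gray
        3 gray
        3 black
        12 gray
          0 gray
            0→1: 1 is gray → back edge
First back edge: 0 → 1.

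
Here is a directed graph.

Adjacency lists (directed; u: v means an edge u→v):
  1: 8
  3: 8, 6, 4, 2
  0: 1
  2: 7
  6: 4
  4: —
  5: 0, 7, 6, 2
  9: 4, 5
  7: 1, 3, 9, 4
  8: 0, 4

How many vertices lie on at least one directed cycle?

A vertex is on a directed cycle iff it belongs to a strongly connected component of size ≥ 2 (or has a self-loop).
The vertices on cycles are {0, 1, 2, 3, 5, 7, 8, 9} — 8 in total.

8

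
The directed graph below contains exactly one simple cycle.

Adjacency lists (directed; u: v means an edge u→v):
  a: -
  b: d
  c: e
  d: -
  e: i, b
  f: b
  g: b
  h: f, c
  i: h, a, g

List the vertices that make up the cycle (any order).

DFS with gray/black marking from i:
i gray
  h gray
    f gray
      b gray
        d gray
        d black
      b black
    f black
    c gray
      e gray
        e→i: i is gray → back edge
Back edge closes the cycle i → h → c → e → i; its vertices are {c, e, h, i}.

c, e, h, i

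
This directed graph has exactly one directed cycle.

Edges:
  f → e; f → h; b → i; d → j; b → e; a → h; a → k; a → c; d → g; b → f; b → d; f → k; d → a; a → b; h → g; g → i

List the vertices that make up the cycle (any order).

a, b, d

DFS with gray/black marking from b:
b gray
  e gray
  e black
  i gray
  i black
  d gray
    j gray
    j black
    g gray
      g→i: i black — skip
    g black
    a gray
      h gray
        h→g: g black — skip
      h black
      a→b: b is gray → back edge
Back edge closes the cycle b → d → a → b; its vertices are {a, b, d}.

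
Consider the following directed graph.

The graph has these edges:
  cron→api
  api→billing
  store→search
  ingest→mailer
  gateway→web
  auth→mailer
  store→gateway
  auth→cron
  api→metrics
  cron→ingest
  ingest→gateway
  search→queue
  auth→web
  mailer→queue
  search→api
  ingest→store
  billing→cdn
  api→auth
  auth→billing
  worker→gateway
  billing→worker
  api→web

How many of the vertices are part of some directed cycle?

A vertex is on a directed cycle iff it belongs to a strongly connected component of size ≥ 2 (or has a self-loop).
The vertices on cycles are {api, auth, cron, store, ingest, search} — 6 in total.

6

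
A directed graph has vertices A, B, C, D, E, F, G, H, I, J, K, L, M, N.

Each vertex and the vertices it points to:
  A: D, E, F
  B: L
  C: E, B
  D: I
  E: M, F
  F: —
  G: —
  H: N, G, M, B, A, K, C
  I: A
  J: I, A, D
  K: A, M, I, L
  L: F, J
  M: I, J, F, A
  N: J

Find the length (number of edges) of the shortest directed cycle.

3

For each vertex v, BFS finds the shortest path from v back to v.
The shortest such closed walk is A → E → M → A, length 3.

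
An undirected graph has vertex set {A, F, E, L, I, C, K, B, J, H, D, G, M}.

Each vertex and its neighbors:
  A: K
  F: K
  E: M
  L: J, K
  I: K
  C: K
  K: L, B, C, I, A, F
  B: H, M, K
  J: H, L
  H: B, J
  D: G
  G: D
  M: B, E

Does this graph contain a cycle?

Yes

DFS, tracking each vertex's parent; an edge to a visited non-parent vertex closes a cycle.
Start from I:
visit I (parent –)
  visit K (parent I)
    visit L (parent K)
      visit J (parent L)
        visit H (parent J)
          visit B (parent H)
            B–H: parent, skip
            visit M (parent B)
              M–B: parent, skip
              visit E (parent M)
                E–M: parent, skip
            B–K: K visited and ≠ parent → cycle
Cycle: K – L – J – H – B – K.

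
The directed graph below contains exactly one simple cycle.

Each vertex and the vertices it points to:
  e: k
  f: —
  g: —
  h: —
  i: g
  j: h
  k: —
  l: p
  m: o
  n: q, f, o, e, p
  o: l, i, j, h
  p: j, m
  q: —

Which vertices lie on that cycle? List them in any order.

DFS with gray/black marking from o:
o gray
  l gray
    p gray
      j gray
        h gray
        h black
      j black
      m gray
        m→o: o is gray → back edge
Back edge closes the cycle o → l → p → m → o; its vertices are {l, m, o, p}.

l, m, o, p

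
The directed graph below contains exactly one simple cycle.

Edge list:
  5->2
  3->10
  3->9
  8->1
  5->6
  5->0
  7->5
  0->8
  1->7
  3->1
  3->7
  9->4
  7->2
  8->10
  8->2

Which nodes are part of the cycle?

0, 1, 5, 7, 8

DFS with gray/black marking from 7:
7 gray
  2 gray
  2 black
  5 gray
    5→2: 2 black — skip
    6 gray
    6 black
    0 gray
      8 gray
        8→2: 2 black — skip
        10 gray
        10 black
        1 gray
          1→7: 7 is gray → back edge
Back edge closes the cycle 7 → 5 → 0 → 8 → 1 → 7; its vertices are {0, 1, 5, 7, 8}.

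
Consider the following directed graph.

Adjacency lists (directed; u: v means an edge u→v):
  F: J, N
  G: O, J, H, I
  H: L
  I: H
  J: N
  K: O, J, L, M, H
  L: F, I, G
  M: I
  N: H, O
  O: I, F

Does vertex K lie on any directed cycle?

No

K lies on a cycle iff there is a path from K back to itself.
Exploring from K, it never reaches itself; equivalently, its strongly connected component is a singleton.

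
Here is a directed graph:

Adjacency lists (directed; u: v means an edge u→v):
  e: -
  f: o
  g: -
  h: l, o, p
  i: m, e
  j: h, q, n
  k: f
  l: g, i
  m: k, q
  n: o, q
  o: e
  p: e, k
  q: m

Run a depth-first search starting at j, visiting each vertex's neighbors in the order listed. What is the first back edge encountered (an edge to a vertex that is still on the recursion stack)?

q->m

DFS from j (visiting each vertex's neighbors in the order listed); mark gray on enter, black on exit:
j gray
  h gray
    l gray
      g gray
      g black
      i gray
        m gray
          k gray
            f gray
              o gray
                e gray
                e black
              o black
            f black
          k black
          q gray
            q→m: m is gray → back edge
First back edge: q → m.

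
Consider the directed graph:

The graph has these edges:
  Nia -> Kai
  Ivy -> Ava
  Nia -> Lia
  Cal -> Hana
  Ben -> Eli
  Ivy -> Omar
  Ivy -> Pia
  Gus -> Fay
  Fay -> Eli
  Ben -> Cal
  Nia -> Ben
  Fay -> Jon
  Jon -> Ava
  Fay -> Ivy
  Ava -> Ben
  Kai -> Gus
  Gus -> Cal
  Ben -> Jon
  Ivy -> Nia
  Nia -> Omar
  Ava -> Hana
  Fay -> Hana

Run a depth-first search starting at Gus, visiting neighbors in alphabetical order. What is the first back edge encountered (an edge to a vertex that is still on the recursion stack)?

DFS from Gus (visiting neighbors in alphabetical order); mark gray on enter, black on exit:
Gus gray
  Cal gray
    Hana gray
    Hana black
  Cal black
  Fay gray
    Eli gray
    Eli black
    Fay→Hana: Hana black — skip
    Ivy gray
      Ava gray
        Ben gray
          Ben→Cal: Cal black — skip
          Ben→Eli: Eli black — skip
          Jon gray
            Jon→Ava: Ava is gray → back edge
First back edge: Jon → Ava.

Jon->Ava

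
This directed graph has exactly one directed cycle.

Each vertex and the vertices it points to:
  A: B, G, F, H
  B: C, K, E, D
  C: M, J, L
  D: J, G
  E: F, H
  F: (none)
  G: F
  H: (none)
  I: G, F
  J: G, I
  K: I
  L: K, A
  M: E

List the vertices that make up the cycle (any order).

DFS with gray/black marking from B:
B gray
  C gray
    M gray
      E gray
        F gray
        F black
        H gray
        H black
      E black
    M black
    J gray
      G gray
        G→F: F black — skip
      G black
      I gray
        I→G: G black — skip
        I→F: F black — skip
      I black
    J black
    L gray
      K gray
        K→I: I black — skip
      K black
      A gray
        A→B: B is gray → back edge
Back edge closes the cycle B → C → L → A → B; its vertices are {A, B, C, L}.

A, B, C, L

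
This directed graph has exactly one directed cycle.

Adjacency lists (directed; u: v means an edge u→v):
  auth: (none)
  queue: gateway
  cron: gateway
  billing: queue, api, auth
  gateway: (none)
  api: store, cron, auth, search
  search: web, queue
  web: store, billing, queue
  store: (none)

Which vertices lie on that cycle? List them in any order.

DFS with gray/black marking from search:
search gray
  web gray
    store gray
    store black
    billing gray
      queue gray
        gateway gray
        gateway black
      queue black
      api gray
        api→store: store black — skip
        cron gray
          cron→gateway: gateway black — skip
        cron black
        auth gray
        auth black
        api→search: search is gray → back edge
Back edge closes the cycle search → web → billing → api → search; its vertices are {api, web, search, billing}.

api, web, search, billing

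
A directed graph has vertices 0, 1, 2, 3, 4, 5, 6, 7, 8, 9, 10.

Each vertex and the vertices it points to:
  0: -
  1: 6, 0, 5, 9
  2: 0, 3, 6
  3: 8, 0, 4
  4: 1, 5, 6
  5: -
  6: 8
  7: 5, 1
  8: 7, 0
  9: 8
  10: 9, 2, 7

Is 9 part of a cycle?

Yes

9 is on a cycle iff 9 can reach itself via ≥1 edge.
9 → 8 → 7 → 1 → 9 — yes.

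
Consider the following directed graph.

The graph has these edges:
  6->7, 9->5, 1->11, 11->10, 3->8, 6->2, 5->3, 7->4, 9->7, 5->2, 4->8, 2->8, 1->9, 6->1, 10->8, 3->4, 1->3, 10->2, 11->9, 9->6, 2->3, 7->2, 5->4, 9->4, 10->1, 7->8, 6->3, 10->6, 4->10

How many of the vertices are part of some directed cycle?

10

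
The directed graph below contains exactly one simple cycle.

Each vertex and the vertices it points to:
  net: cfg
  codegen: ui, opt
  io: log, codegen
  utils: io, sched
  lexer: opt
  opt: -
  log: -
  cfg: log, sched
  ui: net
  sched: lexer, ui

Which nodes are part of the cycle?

DFS with gray/black marking from sched:
sched gray
  lexer gray
    opt gray
    opt black
  lexer black
  ui gray
    net gray
      cfg gray
        log gray
        log black
        cfg→sched: sched is gray → back edge
Back edge closes the cycle sched → ui → net → cfg → sched; its vertices are {ui, cfg, net, sched}.

ui, cfg, net, sched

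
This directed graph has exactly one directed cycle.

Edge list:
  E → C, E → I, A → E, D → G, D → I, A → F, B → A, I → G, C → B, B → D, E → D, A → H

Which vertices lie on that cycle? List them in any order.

A, B, C, E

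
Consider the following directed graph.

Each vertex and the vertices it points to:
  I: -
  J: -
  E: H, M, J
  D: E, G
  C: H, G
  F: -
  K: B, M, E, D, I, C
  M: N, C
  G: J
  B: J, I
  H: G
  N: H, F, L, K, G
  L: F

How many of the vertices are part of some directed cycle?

5

A vertex is on a directed cycle iff it belongs to a strongly connected component of size ≥ 2 (or has a self-loop).
The vertices on cycles are {D, E, K, M, N} — 5 in total.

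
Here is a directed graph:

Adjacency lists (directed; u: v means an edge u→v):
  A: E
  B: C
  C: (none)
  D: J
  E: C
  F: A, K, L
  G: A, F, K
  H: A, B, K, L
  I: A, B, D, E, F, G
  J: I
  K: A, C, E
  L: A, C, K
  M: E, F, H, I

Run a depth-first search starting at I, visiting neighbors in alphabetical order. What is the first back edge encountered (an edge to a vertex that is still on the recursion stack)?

DFS from I (visiting neighbors in alphabetical order); mark gray on enter, black on exit:
I gray
  A gray
    E gray
      C gray
      C black
    E black
  A black
  B gray
    B→C: C black — skip
  B black
  D gray
    J gray
      J→I: I is gray → back edge
First back edge: J → I.

J→I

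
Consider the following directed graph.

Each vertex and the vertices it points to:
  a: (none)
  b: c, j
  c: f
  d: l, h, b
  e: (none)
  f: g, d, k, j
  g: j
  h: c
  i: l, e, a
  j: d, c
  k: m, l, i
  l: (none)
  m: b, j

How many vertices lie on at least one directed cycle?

A vertex is on a directed cycle iff it belongs to a strongly connected component of size ≥ 2 (or has a self-loop).
The vertices on cycles are {b, c, d, f, g, h, j, k, m} — 9 in total.

9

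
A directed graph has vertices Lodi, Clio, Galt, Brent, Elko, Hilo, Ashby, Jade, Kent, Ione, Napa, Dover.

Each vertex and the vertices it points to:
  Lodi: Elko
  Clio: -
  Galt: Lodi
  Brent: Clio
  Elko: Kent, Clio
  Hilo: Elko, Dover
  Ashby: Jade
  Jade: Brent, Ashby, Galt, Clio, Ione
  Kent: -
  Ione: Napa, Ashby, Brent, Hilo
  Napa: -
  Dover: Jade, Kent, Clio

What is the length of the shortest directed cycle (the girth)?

For each vertex v, BFS finds the shortest path from v back to v.
The shortest such closed walk is Jade → Ashby → Jade, length 2.

2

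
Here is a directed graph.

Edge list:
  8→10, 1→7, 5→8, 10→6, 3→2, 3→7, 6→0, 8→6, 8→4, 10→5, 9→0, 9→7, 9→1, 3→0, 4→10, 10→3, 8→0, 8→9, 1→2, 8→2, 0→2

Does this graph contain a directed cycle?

Yes

DFS with white/gray/black marking, starting from 1:
1 gray
  7 gray
  7 black
  2 gray
  2 black
1 black
4 gray
  10 gray
    6 gray
      0 gray
        0→2: 2 black — skip
      0 black
    6 black
    5 gray
      8 gray
        8→10: 10 is gray → back edge
Back edge found, so a cycle exists: 10 → 5 → 8 → 10.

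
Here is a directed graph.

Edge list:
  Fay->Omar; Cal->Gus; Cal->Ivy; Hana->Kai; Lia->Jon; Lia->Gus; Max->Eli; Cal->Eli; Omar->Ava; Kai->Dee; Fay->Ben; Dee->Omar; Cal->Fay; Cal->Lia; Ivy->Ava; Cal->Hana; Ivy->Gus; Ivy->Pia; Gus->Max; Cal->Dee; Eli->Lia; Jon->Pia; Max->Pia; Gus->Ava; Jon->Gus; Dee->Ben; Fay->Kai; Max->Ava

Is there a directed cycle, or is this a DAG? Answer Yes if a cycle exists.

Yes

DFS with white/gray/black marking, starting from Omar:
Omar gray
  Ava gray
  Ava black
Omar black
Jon gray
  Pia gray
  Pia black
  Gus gray
    Gus→Ava: Ava black — skip
    Max gray
      Max→Pia: Pia black — skip
      Eli gray
        Lia gray
          Lia→Gus: Gus is gray → back edge
Back edge found, so a cycle exists: Gus → Max → Eli → Lia → Gus.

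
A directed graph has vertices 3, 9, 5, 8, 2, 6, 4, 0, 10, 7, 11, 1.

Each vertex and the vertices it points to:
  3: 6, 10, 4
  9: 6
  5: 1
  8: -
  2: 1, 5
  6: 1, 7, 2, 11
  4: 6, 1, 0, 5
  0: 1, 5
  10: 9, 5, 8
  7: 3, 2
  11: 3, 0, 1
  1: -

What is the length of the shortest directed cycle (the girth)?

3

For each vertex v, BFS finds the shortest path from v back to v.
The shortest such closed walk is 6 → 11 → 3 → 6, length 3.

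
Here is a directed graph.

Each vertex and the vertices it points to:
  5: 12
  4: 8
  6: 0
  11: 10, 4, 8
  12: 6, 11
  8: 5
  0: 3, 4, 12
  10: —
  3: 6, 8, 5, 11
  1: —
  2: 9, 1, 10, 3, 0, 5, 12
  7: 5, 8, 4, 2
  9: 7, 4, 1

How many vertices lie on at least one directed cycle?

11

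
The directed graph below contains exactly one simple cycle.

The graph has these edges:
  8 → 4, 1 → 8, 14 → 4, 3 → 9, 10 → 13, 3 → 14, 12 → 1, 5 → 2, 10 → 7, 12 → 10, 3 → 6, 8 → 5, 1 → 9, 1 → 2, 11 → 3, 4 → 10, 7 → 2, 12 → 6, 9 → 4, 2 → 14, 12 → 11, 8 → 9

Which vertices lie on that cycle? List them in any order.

2, 4, 7, 10, 14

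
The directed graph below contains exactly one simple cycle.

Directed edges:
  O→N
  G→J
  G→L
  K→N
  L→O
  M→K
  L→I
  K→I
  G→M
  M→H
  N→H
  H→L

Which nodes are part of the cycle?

H, L, N, O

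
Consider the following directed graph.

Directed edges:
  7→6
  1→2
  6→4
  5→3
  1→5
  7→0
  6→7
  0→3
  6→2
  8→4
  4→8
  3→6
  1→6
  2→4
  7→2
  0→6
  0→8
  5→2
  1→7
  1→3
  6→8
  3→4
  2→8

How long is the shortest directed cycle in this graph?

For each vertex v, BFS finds the shortest path from v back to v.
The shortest such closed walk is 7 → 6 → 7, length 2.

2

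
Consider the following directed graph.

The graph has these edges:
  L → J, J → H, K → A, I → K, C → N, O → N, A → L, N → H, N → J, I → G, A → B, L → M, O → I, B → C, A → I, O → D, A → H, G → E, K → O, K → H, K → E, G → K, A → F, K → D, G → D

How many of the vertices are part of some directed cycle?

5

A vertex is on a directed cycle iff it belongs to a strongly connected component of size ≥ 2 (or has a self-loop).
The vertices on cycles are {A, G, I, K, O} — 5 in total.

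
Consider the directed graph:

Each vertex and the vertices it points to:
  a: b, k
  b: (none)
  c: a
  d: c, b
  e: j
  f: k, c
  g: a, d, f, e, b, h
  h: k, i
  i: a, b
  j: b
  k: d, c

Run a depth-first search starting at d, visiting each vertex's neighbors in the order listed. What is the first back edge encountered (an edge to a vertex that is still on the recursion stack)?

k->d

DFS from d (visiting each vertex's neighbors in the order listed); mark gray on enter, black on exit:
d gray
  c gray
    a gray
      b gray
      b black
      k gray
        k→d: d is gray → back edge
First back edge: k → d.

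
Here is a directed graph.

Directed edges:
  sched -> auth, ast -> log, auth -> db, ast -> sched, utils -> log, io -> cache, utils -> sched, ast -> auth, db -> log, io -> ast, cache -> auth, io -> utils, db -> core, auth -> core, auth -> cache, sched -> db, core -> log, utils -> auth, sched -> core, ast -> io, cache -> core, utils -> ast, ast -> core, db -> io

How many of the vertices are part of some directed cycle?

A vertex is on a directed cycle iff it belongs to a strongly connected component of size ≥ 2 (or has a self-loop).
The vertices on cycles are {db, io, ast, auth, cache, sched, utils} — 7 in total.

7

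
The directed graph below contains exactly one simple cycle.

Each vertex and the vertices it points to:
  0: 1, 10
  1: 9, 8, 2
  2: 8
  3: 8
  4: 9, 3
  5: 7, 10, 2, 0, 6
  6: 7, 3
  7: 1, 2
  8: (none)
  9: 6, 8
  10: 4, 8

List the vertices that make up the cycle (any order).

DFS with gray/black marking from 6:
6 gray
  7 gray
    1 gray
      9 gray
        9→6: 6 is gray → back edge
Back edge closes the cycle 6 → 7 → 1 → 9 → 6; its vertices are {1, 6, 7, 9}.

1, 6, 7, 9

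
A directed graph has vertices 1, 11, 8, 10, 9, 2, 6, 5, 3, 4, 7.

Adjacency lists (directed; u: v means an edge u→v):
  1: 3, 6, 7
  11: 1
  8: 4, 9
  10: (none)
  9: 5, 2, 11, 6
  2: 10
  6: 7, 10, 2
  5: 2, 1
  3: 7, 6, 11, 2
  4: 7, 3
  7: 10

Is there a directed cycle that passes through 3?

Yes

3 is on a cycle iff 3 can reach itself via ≥1 edge.
3 → 11 → 1 → 3 — yes.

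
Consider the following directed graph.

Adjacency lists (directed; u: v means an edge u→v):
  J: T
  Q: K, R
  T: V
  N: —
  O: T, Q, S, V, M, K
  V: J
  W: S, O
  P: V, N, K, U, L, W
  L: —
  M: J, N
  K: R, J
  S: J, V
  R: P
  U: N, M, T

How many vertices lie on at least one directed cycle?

A vertex is on a directed cycle iff it belongs to a strongly connected component of size ≥ 2 (or has a self-loop).
The vertices on cycles are {J, K, O, P, Q, R, T, V, W} — 9 in total.

9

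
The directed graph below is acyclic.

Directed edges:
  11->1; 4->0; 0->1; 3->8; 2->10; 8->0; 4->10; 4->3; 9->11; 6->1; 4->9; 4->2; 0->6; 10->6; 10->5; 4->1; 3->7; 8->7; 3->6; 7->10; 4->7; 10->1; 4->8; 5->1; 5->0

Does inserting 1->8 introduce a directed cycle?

Adding 1→8 creates a cycle iff 8 can already reach 1.
Path from 8: 8 → 0 → 1.
So 8 → … → 1 → 8 is a cycle.

Yes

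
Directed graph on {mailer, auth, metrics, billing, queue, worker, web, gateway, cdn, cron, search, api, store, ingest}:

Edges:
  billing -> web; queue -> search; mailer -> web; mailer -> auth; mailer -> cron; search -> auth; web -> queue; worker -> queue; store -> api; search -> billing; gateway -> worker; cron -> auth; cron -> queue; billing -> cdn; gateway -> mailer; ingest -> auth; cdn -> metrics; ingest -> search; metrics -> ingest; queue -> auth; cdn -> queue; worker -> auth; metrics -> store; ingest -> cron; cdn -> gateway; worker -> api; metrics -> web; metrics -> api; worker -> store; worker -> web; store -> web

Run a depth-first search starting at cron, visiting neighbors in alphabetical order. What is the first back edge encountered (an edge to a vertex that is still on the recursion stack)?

DFS from cron (visiting neighbors in alphabetical order); mark gray on enter, black on exit:
cron gray
  auth gray
  auth black
  queue gray
    queue→auth: auth black — skip
    search gray
      search→auth: auth black — skip
      billing gray
        cdn gray
          gateway gray
            mailer gray
              mailer→auth: auth black — skip
              mailer→cron: cron is gray → back edge
First back edge: mailer → cron.

mailer->cron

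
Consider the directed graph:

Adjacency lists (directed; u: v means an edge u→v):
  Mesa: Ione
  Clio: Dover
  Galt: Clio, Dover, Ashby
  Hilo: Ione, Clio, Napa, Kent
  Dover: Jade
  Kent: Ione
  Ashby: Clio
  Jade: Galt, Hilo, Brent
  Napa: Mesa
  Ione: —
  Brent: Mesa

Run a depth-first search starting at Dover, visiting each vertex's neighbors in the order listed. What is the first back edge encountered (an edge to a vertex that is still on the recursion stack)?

Clio->Dover

DFS from Dover (visiting each vertex's neighbors in the order listed); mark gray on enter, black on exit:
Dover gray
  Jade gray
    Galt gray
      Clio gray
        Clio→Dover: Dover is gray → back edge
First back edge: Clio → Dover.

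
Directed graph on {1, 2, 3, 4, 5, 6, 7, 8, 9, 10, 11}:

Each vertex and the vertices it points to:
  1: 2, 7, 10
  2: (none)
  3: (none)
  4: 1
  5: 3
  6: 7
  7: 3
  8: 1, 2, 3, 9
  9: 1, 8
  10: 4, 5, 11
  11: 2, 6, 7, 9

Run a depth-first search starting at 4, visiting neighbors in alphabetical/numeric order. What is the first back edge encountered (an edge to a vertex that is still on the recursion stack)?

10->4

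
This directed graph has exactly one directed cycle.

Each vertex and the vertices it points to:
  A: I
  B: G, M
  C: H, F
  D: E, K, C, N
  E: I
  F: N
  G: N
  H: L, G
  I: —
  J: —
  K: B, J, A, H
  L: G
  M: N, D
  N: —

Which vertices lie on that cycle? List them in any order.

DFS with gray/black marking from D:
D gray
  E gray
    I gray
    I black
  E black
  K gray
    B gray
      G gray
        N gray
        N black
      G black
      M gray
        M→N: N black — skip
        M→D: D is gray → back edge
Back edge closes the cycle D → K → B → M → D; its vertices are {B, D, K, M}.

B, D, K, M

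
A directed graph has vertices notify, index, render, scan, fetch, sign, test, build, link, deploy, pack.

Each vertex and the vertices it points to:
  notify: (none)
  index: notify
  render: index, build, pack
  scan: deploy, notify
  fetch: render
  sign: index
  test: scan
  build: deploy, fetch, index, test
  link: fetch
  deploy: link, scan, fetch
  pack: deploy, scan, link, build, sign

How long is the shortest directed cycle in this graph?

2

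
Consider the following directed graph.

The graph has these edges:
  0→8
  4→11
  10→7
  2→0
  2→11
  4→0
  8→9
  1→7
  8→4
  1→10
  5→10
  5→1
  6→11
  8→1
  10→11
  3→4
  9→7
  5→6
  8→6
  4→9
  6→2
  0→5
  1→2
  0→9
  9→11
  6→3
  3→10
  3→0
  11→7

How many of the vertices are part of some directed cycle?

8

A vertex is on a directed cycle iff it belongs to a strongly connected component of size ≥ 2 (or has a self-loop).
The vertices on cycles are {0, 1, 2, 3, 4, 5, 6, 8} — 8 in total.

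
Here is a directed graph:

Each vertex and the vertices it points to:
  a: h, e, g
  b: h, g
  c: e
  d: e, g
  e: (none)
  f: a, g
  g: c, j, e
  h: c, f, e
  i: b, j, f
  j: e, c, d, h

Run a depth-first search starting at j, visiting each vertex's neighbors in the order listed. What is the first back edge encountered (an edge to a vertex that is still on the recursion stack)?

g->j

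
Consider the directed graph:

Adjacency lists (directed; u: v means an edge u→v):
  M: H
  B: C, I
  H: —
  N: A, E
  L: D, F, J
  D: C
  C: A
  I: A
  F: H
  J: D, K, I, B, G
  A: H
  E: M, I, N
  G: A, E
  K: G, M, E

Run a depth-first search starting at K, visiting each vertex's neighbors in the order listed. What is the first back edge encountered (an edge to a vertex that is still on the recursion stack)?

N->E

DFS from K (visiting each vertex's neighbors in the order listed); mark gray on enter, black on exit:
K gray
  G gray
    A gray
      H gray
      H black
    A black
    E gray
      M gray
        M→H: H black — skip
      M black
      I gray
        I→A: A black — skip
      I black
      N gray
        N→A: A black — skip
        N→E: E is gray → back edge
First back edge: N → E.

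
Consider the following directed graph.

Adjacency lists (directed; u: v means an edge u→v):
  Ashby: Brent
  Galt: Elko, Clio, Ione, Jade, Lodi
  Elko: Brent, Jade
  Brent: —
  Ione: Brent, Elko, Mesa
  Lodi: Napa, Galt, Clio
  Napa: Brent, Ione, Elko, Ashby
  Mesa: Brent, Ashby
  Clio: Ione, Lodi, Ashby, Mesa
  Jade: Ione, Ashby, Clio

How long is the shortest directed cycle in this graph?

2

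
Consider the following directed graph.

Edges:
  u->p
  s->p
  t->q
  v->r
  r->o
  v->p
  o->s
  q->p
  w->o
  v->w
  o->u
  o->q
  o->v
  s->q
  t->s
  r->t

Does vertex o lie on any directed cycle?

o is on a cycle iff o can reach itself via ≥1 edge.
o → v → w → o — yes.

Yes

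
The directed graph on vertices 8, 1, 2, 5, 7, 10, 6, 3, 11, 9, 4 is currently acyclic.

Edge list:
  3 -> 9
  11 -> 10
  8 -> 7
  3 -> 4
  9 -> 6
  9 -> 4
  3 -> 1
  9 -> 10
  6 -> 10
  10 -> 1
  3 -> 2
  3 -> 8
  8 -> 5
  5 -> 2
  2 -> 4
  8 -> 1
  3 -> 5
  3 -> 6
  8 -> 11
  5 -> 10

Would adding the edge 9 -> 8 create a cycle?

No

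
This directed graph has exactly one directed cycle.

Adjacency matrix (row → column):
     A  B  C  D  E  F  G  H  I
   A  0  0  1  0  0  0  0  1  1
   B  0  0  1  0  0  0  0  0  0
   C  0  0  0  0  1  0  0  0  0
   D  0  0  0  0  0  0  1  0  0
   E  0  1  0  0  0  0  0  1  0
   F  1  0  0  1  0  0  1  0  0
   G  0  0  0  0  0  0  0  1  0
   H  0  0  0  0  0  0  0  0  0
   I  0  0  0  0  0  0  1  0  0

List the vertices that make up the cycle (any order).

DFS with gray/black marking from C:
C gray
  E gray
    B gray
      B→C: C is gray → back edge
Back edge closes the cycle C → E → B → C; its vertices are {B, C, E}.

B, C, E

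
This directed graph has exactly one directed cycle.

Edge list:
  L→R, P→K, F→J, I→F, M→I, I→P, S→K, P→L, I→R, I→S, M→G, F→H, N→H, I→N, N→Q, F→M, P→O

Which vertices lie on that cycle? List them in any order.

DFS with gray/black marking from I:
I gray
  N gray
    H gray
    H black
    Q gray
    Q black
  N black
  P gray
    K gray
    K black
    O gray
    O black
    L gray
      R gray
      R black
    L black
  P black
  F gray
    M gray
      M→I: I is gray → back edge
Back edge closes the cycle I → F → M → I; its vertices are {F, I, M}.

F, I, M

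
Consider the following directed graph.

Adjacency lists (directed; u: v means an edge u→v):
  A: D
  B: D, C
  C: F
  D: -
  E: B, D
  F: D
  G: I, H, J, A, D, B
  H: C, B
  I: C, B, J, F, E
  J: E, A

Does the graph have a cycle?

DFS with white/gray/black marking, starting from H:
H gray
  C gray
    F gray
      D gray
      D black
    F black
  C black
  B gray
    B→D: D black — skip
    B→C: C black — skip
  B black
H black
A gray
  A→D: D black — skip
A black
E gray
  E→B: B black — skip
  E→D: D black — skip
E black
G gray
  I gray
    I→C: C black — skip
    I→B: B black — skip
    J gray
      J→E: E black — skip
      J→A: A black — skip
    J black
    I→F: F black — skip
    I→E: E black — skip
  I black
  G→H: H black — skip
  G→J: J black — skip
  G→A: A black — skip
  G→D: D black — skip
  G→B: B black — skip
G black
Every edge goes to a white or black vertex — no back edge, so the graph is acyclic.

No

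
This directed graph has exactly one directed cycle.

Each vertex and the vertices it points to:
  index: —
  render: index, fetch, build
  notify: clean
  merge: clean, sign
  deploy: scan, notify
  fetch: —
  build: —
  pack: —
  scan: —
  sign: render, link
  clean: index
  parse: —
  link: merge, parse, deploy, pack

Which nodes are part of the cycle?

link, sign, merge

DFS with gray/black marking from merge:
merge gray
  clean gray
    index gray
    index black
  clean black
  sign gray
    render gray
      render→index: index black — skip
      fetch gray
      fetch black
      build gray
      build black
    render black
    link gray
      link→merge: merge is gray → back edge
Back edge closes the cycle merge → sign → link → merge; its vertices are {link, sign, merge}.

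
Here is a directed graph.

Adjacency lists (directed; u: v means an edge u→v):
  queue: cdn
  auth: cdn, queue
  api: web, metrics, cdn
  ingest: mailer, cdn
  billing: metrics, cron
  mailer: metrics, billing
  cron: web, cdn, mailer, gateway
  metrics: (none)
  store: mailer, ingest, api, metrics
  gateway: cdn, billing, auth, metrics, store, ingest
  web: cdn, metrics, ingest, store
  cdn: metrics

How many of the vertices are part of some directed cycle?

A vertex is on a directed cycle iff it belongs to a strongly connected component of size ≥ 2 (or has a self-loop).
The vertices on cycles are {api, web, cron, store, ingest, mailer, billing, gateway} — 8 in total.

8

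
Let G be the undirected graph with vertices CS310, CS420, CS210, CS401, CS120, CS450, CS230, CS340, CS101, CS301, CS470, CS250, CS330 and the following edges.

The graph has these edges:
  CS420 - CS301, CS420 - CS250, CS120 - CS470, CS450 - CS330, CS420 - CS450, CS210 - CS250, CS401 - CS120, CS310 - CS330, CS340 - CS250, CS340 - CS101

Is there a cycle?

No

DFS, tracking each vertex's parent; an edge to a visited non-parent vertex closes a cycle.
Start from CS250:
visit CS250 (parent –)
  visit CS340 (parent CS250)
    visit CS101 (parent CS340)
      CS101–CS340: parent, skip
    CS340–CS250: parent, skip
  visit CS210 (parent CS250)
    CS210–CS250: parent, skip
  visit CS420 (parent CS250)
    CS420–CS250: parent, skip
    visit CS450 (parent CS420)
      visit CS330 (parent CS450)
        CS330–CS450: parent, skip
        visit CS310 (parent CS330)
          CS310–CS330: parent, skip
      CS450–CS420: parent, skip
    visit CS301 (parent CS420)
      CS301–CS420: parent, skip
visit CS401 (parent –)
  visit CS120 (parent CS401)
    CS120–CS401: parent, skip
    visit CS470 (parent CS120)
      CS470–CS120: parent, skip
visit CS230 (parent –)
No non-parent visited neighbor found — the graph is a forest.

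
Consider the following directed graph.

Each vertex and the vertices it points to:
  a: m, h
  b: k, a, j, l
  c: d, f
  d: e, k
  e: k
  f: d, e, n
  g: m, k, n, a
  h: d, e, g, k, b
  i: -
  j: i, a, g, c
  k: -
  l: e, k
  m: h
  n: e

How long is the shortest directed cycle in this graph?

For each vertex v, BFS finds the shortest path from v back to v.
The shortest such closed walk is b → a → h → b, length 3.

3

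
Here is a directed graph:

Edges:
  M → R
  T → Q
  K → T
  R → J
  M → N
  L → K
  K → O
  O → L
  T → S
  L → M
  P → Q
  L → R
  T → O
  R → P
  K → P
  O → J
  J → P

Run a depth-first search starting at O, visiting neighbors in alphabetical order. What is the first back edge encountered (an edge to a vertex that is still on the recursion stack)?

K→O

DFS from O (visiting neighbors in alphabetical order); mark gray on enter, black on exit:
O gray
  J gray
    P gray
      Q gray
      Q black
    P black
  J black
  L gray
    K gray
      K→O: O is gray → back edge
First back edge: K → O.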